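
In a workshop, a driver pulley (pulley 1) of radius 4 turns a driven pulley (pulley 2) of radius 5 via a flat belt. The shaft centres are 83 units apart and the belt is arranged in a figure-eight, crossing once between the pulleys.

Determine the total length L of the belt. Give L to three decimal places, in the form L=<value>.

crossed belt: β = asin((r1+r2)/C) = asin(9/83) = 6.2250°
wrap1 = wrap2 = π + 2β = 192.4501°
tangent length = C·cosβ = 82.5106
L = (r1+r2)·wrap + 2·C·cosβ = 9·3.3589 + 2·82.5106 = 195.2512

L=195.251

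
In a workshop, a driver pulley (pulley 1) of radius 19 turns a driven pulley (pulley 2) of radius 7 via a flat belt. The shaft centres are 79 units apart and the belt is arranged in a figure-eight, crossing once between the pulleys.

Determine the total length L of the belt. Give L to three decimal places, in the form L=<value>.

crossed belt: β = asin((r1+r2)/C) = asin(26/79) = 19.2150°
wrap1 = wrap2 = π + 2β = 218.4300°
tangent length = C·cosβ = 74.5989
L = (r1+r2)·wrap + 2·C·cosβ = 26·3.8123 + 2·74.5989 = 248.3182

L=248.318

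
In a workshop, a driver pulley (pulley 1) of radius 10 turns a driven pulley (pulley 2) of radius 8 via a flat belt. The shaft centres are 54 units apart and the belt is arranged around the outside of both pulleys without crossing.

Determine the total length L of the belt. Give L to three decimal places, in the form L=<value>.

L=164.623

open belt: β = asin((r2−r1)/C) = asin(-2/54) = -2.1226°
wrap1 = π − 2β = 184.2451°
wrap2 = π + 2β = 175.7549°
tangent length = C·cosβ = 53.9630
L = r1·wrap1 + r2·wrap2 + 2·C·cosβ = 10·3.2157 + 8·3.0675 + 2·53.9630 = 164.6228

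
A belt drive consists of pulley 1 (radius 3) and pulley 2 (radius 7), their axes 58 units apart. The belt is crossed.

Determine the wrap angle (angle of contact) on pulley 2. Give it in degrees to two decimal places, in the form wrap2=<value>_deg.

wrap2=199.86_deg

crossed belt: β = asin((r1+r2)/C) = asin(10/58) = 9.9282°
wrap1 = wrap2 = π + 2β = 199.8564°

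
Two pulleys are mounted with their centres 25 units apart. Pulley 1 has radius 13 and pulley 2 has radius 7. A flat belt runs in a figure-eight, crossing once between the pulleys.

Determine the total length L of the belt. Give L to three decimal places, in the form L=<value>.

crossed belt: β = asin((r1+r2)/C) = asin(20/25) = 53.1301°
wrap1 = wrap2 = π + 2β = 286.2602°
tangent length = C·cosβ = 15.0000
L = (r1+r2)·wrap + 2·C·cosβ = 20·4.9962 + 2·15.0000 = 129.9237

L=129.924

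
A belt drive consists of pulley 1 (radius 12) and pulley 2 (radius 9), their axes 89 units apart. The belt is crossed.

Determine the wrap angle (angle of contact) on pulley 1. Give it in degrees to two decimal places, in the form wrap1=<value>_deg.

crossed belt: β = asin((r1+r2)/C) = asin(21/89) = 13.6479°
wrap1 = wrap2 = π + 2β = 207.2959°

wrap1=207.30_deg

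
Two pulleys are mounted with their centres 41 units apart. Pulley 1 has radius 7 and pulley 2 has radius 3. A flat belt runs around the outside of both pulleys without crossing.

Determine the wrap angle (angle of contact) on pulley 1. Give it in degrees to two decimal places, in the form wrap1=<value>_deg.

wrap1=191.20_deg

open belt: β = asin((r2−r1)/C) = asin(-4/41) = -5.5987°
wrap1 = π − 2β = 191.1975°
wrap2 = π + 2β = 168.8025°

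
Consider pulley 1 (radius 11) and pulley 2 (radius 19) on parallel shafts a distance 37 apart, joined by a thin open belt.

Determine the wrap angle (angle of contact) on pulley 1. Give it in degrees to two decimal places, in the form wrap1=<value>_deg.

open belt: β = asin((r2−r1)/C) = asin(8/37) = 12.4869°
wrap1 = π − 2β = 155.0262°
wrap2 = π + 2β = 204.9738°

wrap1=155.03_deg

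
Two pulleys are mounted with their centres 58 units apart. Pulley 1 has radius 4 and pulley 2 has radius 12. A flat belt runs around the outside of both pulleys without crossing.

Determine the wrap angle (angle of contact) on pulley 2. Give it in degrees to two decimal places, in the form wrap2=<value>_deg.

wrap2=195.86_deg

open belt: β = asin((r2−r1)/C) = asin(8/58) = 7.9281°
wrap1 = π − 2β = 164.1437°
wrap2 = π + 2β = 195.8563°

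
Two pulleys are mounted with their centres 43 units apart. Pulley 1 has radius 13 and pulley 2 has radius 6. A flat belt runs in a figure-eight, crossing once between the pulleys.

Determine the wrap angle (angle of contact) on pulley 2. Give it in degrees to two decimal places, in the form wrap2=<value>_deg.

wrap2=232.45_deg

crossed belt: β = asin((r1+r2)/C) = asin(19/43) = 26.2226°
wrap1 = wrap2 = π + 2β = 232.4453°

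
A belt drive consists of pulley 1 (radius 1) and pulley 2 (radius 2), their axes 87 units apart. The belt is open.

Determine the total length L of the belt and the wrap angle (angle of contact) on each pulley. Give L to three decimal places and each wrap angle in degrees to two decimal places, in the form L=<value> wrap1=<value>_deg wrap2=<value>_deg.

L=183.436 wrap1=178.68_deg wrap2=181.32_deg

open belt: β = asin((r2−r1)/C) = asin(1/87) = 0.6586°
wrap1 = π − 2β = 178.6828°
wrap2 = π + 2β = 181.3172°
tangent length = C·cosβ = 86.9943
L = r1·wrap1 + r2·wrap2 + 2·C·cosβ = 1·3.1186 + 2·3.1646 + 2·86.9943 = 183.4363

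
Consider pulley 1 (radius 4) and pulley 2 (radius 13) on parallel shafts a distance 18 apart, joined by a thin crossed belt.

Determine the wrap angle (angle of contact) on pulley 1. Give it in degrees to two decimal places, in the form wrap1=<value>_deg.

crossed belt: β = asin((r1+r2)/C) = asin(17/18) = 70.8119°
wrap1 = wrap2 = π + 2β = 321.6237°

wrap1=321.62_deg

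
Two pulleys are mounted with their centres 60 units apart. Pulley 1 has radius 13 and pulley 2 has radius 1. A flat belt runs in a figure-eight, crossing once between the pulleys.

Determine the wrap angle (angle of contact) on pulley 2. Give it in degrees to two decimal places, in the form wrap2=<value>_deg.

wrap2=206.99_deg

crossed belt: β = asin((r1+r2)/C) = asin(14/60) = 13.4934°
wrap1 = wrap2 = π + 2β = 206.9868°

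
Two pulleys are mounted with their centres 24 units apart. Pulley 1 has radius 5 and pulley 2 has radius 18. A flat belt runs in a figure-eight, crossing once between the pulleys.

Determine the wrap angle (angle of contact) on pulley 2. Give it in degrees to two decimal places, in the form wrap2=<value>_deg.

wrap2=326.80_deg

crossed belt: β = asin((r1+r2)/C) = asin(23/24) = 73.4022°
wrap1 = wrap2 = π + 2β = 326.8043°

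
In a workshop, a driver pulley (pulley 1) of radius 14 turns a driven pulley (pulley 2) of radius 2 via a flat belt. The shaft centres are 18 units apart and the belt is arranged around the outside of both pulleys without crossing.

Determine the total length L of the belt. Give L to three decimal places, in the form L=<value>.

L=94.612

open belt: β = asin((r2−r1)/C) = asin(-12/18) = -41.8103°
wrap1 = π − 2β = 263.6206°
wrap2 = π + 2β = 96.3794°
tangent length = C·cosβ = 13.4164
L = r1·wrap1 + r2·wrap2 + 2·C·cosβ = 14·4.6010 + 2·1.6821 + 2·13.4164 = 94.6118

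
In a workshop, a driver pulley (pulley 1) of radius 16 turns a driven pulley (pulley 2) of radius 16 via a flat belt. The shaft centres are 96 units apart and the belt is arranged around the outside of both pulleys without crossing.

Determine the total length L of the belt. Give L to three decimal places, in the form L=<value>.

L=292.531

open belt: β = asin((r2−r1)/C) = asin(0/96) = 0.0000°
wrap1 = π − 2β = 180.0000°
wrap2 = π + 2β = 180.0000°
tangent length = C·cosβ = 96.0000
L = r1·wrap1 + r2·wrap2 + 2·C·cosβ = 16·3.1416 + 16·3.1416 + 2·96.0000 = 292.5310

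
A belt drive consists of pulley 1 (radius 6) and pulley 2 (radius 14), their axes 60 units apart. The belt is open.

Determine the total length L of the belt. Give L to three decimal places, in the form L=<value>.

L=183.900

open belt: β = asin((r2−r1)/C) = asin(8/60) = 7.6623°
wrap1 = π − 2β = 164.6755°
wrap2 = π + 2β = 195.3245°
tangent length = C·cosβ = 59.4643
L = r1·wrap1 + r2·wrap2 + 2·C·cosβ = 6·2.8741 + 14·3.4091 + 2·59.4643 = 183.9001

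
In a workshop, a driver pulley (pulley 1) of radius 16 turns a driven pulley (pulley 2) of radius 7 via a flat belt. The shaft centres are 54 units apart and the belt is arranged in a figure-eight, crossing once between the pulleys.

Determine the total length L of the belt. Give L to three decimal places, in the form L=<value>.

L=190.210

crossed belt: β = asin((r1+r2)/C) = asin(23/54) = 25.2093°
wrap1 = wrap2 = π + 2β = 230.4186°
tangent length = C·cosβ = 48.8569
L = (r1+r2)·wrap + 2·C·cosβ = 23·4.0216 + 2·48.8569 = 190.2098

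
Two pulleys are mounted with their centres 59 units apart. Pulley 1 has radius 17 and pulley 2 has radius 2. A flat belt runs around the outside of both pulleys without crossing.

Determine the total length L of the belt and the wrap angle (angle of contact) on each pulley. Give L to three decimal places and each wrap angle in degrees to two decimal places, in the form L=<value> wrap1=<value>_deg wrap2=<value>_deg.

L=181.525 wrap1=209.46_deg wrap2=150.54_deg

open belt: β = asin((r2−r1)/C) = asin(-15/59) = -14.7284°
wrap1 = π − 2β = 209.4568°
wrap2 = π + 2β = 150.5432°
tangent length = C·cosβ = 57.0614
L = r1·wrap1 + r2·wrap2 + 2·C·cosβ = 17·3.6557 + 2·2.6275 + 2·57.0614 = 181.5248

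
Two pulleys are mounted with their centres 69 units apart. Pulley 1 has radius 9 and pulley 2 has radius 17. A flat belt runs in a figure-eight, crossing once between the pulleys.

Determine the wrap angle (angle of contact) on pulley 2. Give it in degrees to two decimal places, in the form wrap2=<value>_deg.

wrap2=224.27_deg

crossed belt: β = asin((r1+r2)/C) = asin(26/69) = 22.1363°
wrap1 = wrap2 = π + 2β = 224.2726°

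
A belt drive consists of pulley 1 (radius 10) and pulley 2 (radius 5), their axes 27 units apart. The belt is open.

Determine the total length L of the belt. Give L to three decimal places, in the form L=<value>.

L=102.052

open belt: β = asin((r2−r1)/C) = asin(-5/27) = -10.6719°
wrap1 = π − 2β = 201.3439°
wrap2 = π + 2β = 158.6561°
tangent length = C·cosβ = 26.5330
L = r1·wrap1 + r2·wrap2 + 2·C·cosβ = 10·3.5141 + 5·2.7691 + 2·26.5330 = 102.0525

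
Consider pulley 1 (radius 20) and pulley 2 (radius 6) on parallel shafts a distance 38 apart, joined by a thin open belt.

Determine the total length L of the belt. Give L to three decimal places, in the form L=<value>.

open belt: β = asin((r2−r1)/C) = asin(-14/38) = -21.6183°
wrap1 = π − 2β = 223.2365°
wrap2 = π + 2β = 136.7635°
tangent length = C·cosβ = 35.3270
L = r1·wrap1 + r2·wrap2 + 2·C·cosβ = 20·3.8962 + 6·2.3870 + 2·35.3270 = 162.9002

L=162.900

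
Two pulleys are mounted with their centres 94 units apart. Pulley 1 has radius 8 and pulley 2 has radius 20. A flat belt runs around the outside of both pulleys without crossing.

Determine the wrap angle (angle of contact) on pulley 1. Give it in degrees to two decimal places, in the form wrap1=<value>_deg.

open belt: β = asin((r2−r1)/C) = asin(12/94) = 7.3344°
wrap1 = π − 2β = 165.3313°
wrap2 = π + 2β = 194.6687°

wrap1=165.33_deg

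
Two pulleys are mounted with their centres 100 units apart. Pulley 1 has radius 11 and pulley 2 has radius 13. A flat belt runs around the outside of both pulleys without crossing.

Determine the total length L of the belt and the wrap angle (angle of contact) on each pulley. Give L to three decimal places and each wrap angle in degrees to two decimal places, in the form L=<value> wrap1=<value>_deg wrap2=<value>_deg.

open belt: β = asin((r2−r1)/C) = asin(2/100) = 1.1460°
wrap1 = π − 2β = 177.7080°
wrap2 = π + 2β = 182.2920°
tangent length = C·cosβ = 99.9800
L = r1·wrap1 + r2·wrap2 + 2·C·cosβ = 11·3.1016 + 13·3.1816 + 2·99.9800 = 275.4382

L=275.438 wrap1=177.71_deg wrap2=182.29_deg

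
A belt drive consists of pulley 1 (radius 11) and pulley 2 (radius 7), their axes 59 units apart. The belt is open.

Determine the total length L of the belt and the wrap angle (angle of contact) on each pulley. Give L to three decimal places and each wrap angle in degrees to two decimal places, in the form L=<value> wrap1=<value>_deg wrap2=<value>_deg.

open belt: β = asin((r2−r1)/C) = asin(-4/59) = -3.8874°
wrap1 = π − 2β = 187.7749°
wrap2 = π + 2β = 172.2251°
tangent length = C·cosβ = 58.8643
L = r1·wrap1 + r2·wrap2 + 2·C·cosβ = 11·3.2773 + 7·3.0059 + 2·58.8643 = 174.8200

L=174.820 wrap1=187.77_deg wrap2=172.23_deg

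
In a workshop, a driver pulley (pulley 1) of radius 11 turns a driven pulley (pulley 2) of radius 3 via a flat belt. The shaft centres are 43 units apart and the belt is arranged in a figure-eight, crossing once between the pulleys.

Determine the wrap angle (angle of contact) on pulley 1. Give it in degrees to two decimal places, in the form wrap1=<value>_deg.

wrap1=218.00_deg

crossed belt: β = asin((r1+r2)/C) = asin(14/43) = 19.0008°
wrap1 = wrap2 = π + 2β = 218.0016°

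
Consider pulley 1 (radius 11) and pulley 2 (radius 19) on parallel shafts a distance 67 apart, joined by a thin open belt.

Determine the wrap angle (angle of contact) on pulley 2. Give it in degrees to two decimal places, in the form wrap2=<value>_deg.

open belt: β = asin((r2−r1)/C) = asin(8/67) = 6.8576°
wrap1 = π − 2β = 166.2847°
wrap2 = π + 2β = 193.7153°

wrap2=193.72_deg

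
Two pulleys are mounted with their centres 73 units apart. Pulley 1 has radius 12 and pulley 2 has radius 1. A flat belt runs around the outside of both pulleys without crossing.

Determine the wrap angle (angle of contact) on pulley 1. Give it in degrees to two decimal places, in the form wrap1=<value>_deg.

open belt: β = asin((r2−r1)/C) = asin(-11/73) = -8.6666°
wrap1 = π − 2β = 197.3332°
wrap2 = π + 2β = 162.6668°

wrap1=197.33_deg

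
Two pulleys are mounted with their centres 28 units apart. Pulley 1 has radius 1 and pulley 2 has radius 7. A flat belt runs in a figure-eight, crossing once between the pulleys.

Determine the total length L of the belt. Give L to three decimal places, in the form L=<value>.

L=83.434

crossed belt: β = asin((r1+r2)/C) = asin(8/28) = 16.6015°
wrap1 = wrap2 = π + 2β = 213.2031°
tangent length = C·cosβ = 26.8328
L = (r1+r2)·wrap + 2·C·cosβ = 8·3.7211 + 2·26.8328 = 83.4344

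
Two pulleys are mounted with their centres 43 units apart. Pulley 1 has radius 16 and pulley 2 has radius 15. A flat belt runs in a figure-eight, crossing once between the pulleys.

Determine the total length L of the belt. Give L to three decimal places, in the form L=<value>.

crossed belt: β = asin((r1+r2)/C) = asin(31/43) = 46.1313°
wrap1 = wrap2 = π + 2β = 272.2627°
tangent length = C·cosβ = 29.7993
L = (r1+r2)·wrap + 2·C·cosβ = 31·4.7519 + 2·29.7993 = 206.9069

L=206.907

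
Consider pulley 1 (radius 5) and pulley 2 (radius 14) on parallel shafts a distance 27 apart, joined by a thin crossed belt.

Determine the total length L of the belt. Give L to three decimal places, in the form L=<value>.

L=127.720

crossed belt: β = asin((r1+r2)/C) = asin(19/27) = 44.7249°
wrap1 = wrap2 = π + 2β = 269.4498°
tangent length = C·cosβ = 19.1833
L = (r1+r2)·wrap + 2·C·cosβ = 19·4.7028 + 2·19.1833 = 127.7196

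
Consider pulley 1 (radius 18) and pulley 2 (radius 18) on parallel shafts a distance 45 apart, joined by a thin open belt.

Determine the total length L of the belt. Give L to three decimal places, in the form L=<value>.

L=203.097

open belt: β = asin((r2−r1)/C) = asin(0/45) = 0.0000°
wrap1 = π − 2β = 180.0000°
wrap2 = π + 2β = 180.0000°
tangent length = C·cosβ = 45.0000
L = r1·wrap1 + r2·wrap2 + 2·C·cosβ = 18·3.1416 + 18·3.1416 + 2·45.0000 = 203.0973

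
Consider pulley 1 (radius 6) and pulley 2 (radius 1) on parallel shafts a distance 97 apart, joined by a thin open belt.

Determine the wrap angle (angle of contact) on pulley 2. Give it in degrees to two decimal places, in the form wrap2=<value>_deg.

wrap2=174.09_deg

open belt: β = asin((r2−r1)/C) = asin(-5/97) = -2.9547°
wrap1 = π − 2β = 185.9094°
wrap2 = π + 2β = 174.0906°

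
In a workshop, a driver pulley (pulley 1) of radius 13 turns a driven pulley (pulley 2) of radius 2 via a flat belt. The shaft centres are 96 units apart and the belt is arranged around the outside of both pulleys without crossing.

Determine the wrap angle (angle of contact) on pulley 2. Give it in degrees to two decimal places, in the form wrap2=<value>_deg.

open belt: β = asin((r2−r1)/C) = asin(-11/96) = -6.5796°
wrap1 = π − 2β = 193.1592°
wrap2 = π + 2β = 166.8408°

wrap2=166.84_deg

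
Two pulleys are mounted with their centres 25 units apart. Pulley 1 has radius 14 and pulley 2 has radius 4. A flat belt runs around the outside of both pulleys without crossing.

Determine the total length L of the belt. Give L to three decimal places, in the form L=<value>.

L=110.605

open belt: β = asin((r2−r1)/C) = asin(-10/25) = -23.5782°
wrap1 = π − 2β = 227.1564°
wrap2 = π + 2β = 132.8436°
tangent length = C·cosβ = 22.9129
L = r1·wrap1 + r2·wrap2 + 2·C·cosβ = 14·3.9646 + 4·2.3186 + 2·22.9129 = 110.6048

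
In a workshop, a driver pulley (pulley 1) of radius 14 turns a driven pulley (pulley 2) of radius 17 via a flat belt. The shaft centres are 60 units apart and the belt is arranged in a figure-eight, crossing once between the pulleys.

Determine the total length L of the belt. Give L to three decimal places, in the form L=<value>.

L=233.795

crossed belt: β = asin((r1+r2)/C) = asin(31/60) = 31.1089°
wrap1 = wrap2 = π + 2β = 242.2178°
tangent length = C·cosβ = 51.3712
L = (r1+r2)·wrap + 2·C·cosβ = 31·4.2275 + 2·51.3712 = 233.7949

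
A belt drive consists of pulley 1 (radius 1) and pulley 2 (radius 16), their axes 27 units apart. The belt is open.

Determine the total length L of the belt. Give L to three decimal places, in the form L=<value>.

open belt: β = asin((r2−r1)/C) = asin(15/27) = 33.7490°
wrap1 = π − 2β = 112.5020°
wrap2 = π + 2β = 247.4980°
tangent length = C·cosβ = 22.4499
L = r1·wrap1 + r2·wrap2 + 2·C·cosβ = 1·1.9635 + 16·4.3197 + 2·22.4499 = 115.9779

L=115.978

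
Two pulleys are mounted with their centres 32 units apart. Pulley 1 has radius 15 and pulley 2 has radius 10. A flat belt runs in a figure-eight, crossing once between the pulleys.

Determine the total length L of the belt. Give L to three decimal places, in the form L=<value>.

L=163.323

crossed belt: β = asin((r1+r2)/C) = asin(25/32) = 51.3752°
wrap1 = wrap2 = π + 2β = 282.7503°
tangent length = C·cosβ = 19.9750
L = (r1+r2)·wrap + 2·C·cosβ = 25·4.9349 + 2·19.9750 = 163.3231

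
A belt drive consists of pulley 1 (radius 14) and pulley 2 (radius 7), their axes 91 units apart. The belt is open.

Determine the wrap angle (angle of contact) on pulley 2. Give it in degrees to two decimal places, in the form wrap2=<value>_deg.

open belt: β = asin((r2−r1)/C) = asin(-7/91) = -4.4117°
wrap1 = π − 2β = 188.8235°
wrap2 = π + 2β = 171.1765°

wrap2=171.18_deg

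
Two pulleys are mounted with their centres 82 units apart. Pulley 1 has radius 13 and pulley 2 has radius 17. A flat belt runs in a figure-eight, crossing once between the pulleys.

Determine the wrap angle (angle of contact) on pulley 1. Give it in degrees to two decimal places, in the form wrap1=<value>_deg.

wrap1=222.92_deg

crossed belt: β = asin((r1+r2)/C) = asin(30/82) = 21.4601°
wrap1 = wrap2 = π + 2β = 222.9203°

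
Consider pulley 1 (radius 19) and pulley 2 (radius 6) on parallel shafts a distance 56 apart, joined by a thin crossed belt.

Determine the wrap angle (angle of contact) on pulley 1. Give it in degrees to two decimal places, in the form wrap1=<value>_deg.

crossed belt: β = asin((r1+r2)/C) = asin(25/56) = 26.5148°
wrap1 = wrap2 = π + 2β = 233.0295°

wrap1=233.03_deg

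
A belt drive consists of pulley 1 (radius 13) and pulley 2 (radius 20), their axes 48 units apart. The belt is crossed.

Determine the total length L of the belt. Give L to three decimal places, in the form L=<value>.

crossed belt: β = asin((r1+r2)/C) = asin(33/48) = 43.4325°
wrap1 = wrap2 = π + 2β = 266.8651°
tangent length = C·cosβ = 34.8569
L = (r1+r2)·wrap + 2·C·cosβ = 33·4.6577 + 2·34.8569 = 223.4169

L=223.417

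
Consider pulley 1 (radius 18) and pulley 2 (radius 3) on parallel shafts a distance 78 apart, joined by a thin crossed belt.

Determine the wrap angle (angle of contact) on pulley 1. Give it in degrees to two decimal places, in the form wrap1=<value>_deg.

wrap1=211.24_deg

crossed belt: β = asin((r1+r2)/C) = asin(21/78) = 15.6185°
wrap1 = wrap2 = π + 2β = 211.2370°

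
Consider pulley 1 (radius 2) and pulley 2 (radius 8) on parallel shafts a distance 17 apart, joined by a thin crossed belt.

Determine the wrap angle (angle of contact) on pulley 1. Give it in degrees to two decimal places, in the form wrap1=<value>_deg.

crossed belt: β = asin((r1+r2)/C) = asin(10/17) = 36.0319°
wrap1 = wrap2 = π + 2β = 252.0638°

wrap1=252.06_deg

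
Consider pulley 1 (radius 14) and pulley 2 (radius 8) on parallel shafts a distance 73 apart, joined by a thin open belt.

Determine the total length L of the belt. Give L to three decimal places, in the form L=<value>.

L=215.608

open belt: β = asin((r2−r1)/C) = asin(-6/73) = -4.7146°
wrap1 = π − 2β = 189.4291°
wrap2 = π + 2β = 170.5709°
tangent length = C·cosβ = 72.7530
L = r1·wrap1 + r2·wrap2 + 2·C·cosβ = 14·3.3062 + 8·2.9770 + 2·72.7530 = 215.6085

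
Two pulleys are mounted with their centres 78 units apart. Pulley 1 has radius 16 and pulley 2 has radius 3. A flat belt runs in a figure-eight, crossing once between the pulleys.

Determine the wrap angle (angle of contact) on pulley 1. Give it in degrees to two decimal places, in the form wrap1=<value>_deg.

wrap1=208.20_deg

crossed belt: β = asin((r1+r2)/C) = asin(19/78) = 14.0985°
wrap1 = wrap2 = π + 2β = 208.1970°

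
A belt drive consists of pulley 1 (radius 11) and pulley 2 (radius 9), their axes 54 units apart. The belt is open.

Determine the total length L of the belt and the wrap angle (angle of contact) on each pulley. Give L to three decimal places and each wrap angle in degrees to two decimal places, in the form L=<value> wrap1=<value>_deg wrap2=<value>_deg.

L=170.906 wrap1=184.25_deg wrap2=175.75_deg

open belt: β = asin((r2−r1)/C) = asin(-2/54) = -2.1226°
wrap1 = π − 2β = 184.2451°
wrap2 = π + 2β = 175.7549°
tangent length = C·cosβ = 53.9630
L = r1·wrap1 + r2·wrap2 + 2·C·cosβ = 11·3.2157 + 9·3.0675 + 2·53.9630 = 170.9059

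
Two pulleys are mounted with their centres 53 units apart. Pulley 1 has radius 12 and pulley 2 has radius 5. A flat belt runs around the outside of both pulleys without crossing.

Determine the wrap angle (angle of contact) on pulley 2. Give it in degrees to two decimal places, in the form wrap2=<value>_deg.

open belt: β = asin((r2−r1)/C) = asin(-7/53) = -7.5895°
wrap1 = π − 2β = 195.1791°
wrap2 = π + 2β = 164.8209°

wrap2=164.82_deg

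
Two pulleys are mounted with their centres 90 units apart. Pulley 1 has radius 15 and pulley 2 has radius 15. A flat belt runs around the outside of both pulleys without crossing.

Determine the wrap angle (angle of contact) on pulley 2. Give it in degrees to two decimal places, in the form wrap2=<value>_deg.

wrap2=180.00_deg

open belt: β = asin((r2−r1)/C) = asin(0/90) = 0.0000°
wrap1 = π − 2β = 180.0000°
wrap2 = π + 2β = 180.0000°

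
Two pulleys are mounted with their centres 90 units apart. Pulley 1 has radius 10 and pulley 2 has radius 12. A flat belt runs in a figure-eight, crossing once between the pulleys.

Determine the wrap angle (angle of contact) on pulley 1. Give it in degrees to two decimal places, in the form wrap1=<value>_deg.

wrap1=208.30_deg

crossed belt: β = asin((r1+r2)/C) = asin(22/90) = 14.1490°
wrap1 = wrap2 = π + 2β = 208.2980°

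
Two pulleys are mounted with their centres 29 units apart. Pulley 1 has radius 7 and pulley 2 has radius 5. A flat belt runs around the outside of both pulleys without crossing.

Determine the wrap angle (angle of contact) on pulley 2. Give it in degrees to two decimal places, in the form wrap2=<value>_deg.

wrap2=172.09_deg

open belt: β = asin((r2−r1)/C) = asin(-2/29) = -3.9546°
wrap1 = π − 2β = 187.9091°
wrap2 = π + 2β = 172.0909°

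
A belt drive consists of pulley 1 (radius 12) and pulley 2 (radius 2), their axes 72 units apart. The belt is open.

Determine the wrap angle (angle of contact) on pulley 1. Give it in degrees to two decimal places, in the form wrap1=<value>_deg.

wrap1=195.97_deg

open belt: β = asin((r2−r1)/C) = asin(-10/72) = -7.9836°
wrap1 = π − 2β = 195.9671°
wrap2 = π + 2β = 164.0329°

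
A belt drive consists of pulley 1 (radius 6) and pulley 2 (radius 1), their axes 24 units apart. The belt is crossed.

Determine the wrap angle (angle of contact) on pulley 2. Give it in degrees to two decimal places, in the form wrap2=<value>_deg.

crossed belt: β = asin((r1+r2)/C) = asin(7/24) = 16.9578°
wrap1 = wrap2 = π + 2β = 213.9155°

wrap2=213.92_deg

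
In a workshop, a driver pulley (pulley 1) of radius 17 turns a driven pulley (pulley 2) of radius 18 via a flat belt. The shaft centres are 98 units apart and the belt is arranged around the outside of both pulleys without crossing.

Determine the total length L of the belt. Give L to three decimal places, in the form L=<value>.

open belt: β = asin((r2−r1)/C) = asin(1/98) = 0.5847°
wrap1 = π − 2β = 178.8307°
wrap2 = π + 2β = 181.1693°
tangent length = C·cosβ = 97.9949
L = r1·wrap1 + r2·wrap2 + 2·C·cosβ = 17·3.1212 + 18·3.1620 + 2·97.9949 = 305.9659

L=305.966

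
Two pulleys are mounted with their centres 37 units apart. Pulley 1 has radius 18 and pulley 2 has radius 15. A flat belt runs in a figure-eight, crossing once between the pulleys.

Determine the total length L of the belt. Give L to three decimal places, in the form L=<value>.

crossed belt: β = asin((r1+r2)/C) = asin(33/37) = 63.1120°
wrap1 = wrap2 = π + 2β = 306.2239°
tangent length = C·cosβ = 16.7332
L = (r1+r2)·wrap + 2·C·cosβ = 33·5.3446 + 2·16.7332 = 209.8387

L=209.839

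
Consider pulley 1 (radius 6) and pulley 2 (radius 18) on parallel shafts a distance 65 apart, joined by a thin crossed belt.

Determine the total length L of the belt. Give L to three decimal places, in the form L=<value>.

L=214.365

crossed belt: β = asin((r1+r2)/C) = asin(24/65) = 21.6682°
wrap1 = wrap2 = π + 2β = 223.3364°
tangent length = C·cosβ = 60.4070
L = (r1+r2)·wrap + 2·C·cosβ = 24·3.8980 + 2·60.4070 = 214.3648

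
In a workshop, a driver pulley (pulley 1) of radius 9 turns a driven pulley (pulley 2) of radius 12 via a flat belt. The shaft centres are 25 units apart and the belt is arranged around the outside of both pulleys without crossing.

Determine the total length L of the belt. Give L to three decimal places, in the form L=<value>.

open belt: β = asin((r2−r1)/C) = asin(3/25) = 6.8921°
wrap1 = π − 2β = 166.2158°
wrap2 = π + 2β = 193.7842°
tangent length = C·cosβ = 24.8193
L = r1·wrap1 + r2·wrap2 + 2·C·cosβ = 9·2.9010 + 12·3.3822 + 2·24.8193 = 116.3339

L=116.334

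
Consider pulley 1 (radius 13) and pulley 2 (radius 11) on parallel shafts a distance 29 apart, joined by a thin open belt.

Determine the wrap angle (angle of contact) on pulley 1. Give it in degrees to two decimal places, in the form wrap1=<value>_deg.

wrap1=187.91_deg

open belt: β = asin((r2−r1)/C) = asin(-2/29) = -3.9546°
wrap1 = π − 2β = 187.9091°
wrap2 = π + 2β = 172.0909°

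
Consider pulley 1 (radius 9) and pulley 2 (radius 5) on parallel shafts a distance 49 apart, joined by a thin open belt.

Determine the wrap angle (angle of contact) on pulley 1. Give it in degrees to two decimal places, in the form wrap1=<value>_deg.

open belt: β = asin((r2−r1)/C) = asin(-4/49) = -4.6824°
wrap1 = π − 2β = 189.3648°
wrap2 = π + 2β = 170.6352°

wrap1=189.36_deg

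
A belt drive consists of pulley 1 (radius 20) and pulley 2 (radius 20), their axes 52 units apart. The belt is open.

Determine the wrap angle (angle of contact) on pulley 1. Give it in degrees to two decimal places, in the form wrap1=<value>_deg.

open belt: β = asin((r2−r1)/C) = asin(0/52) = 0.0000°
wrap1 = π − 2β = 180.0000°
wrap2 = π + 2β = 180.0000°

wrap1=180.00_deg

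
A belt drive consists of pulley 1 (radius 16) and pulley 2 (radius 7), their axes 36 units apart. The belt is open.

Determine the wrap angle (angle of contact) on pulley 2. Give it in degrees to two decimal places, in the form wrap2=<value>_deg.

wrap2=151.04_deg

open belt: β = asin((r2−r1)/C) = asin(-9/36) = -14.4775°
wrap1 = π − 2β = 208.9550°
wrap2 = π + 2β = 151.0450°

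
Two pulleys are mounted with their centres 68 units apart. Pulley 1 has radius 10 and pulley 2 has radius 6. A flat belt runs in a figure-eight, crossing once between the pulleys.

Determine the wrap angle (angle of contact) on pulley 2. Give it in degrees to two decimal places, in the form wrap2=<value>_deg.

crossed belt: β = asin((r1+r2)/C) = asin(16/68) = 13.6090°
wrap1 = wrap2 = π + 2β = 207.2179°

wrap2=207.22_deg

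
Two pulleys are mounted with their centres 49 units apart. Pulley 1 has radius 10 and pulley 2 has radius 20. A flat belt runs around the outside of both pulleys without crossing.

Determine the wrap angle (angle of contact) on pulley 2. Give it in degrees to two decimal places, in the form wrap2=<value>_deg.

wrap2=203.55_deg

open belt: β = asin((r2−r1)/C) = asin(10/49) = 11.7757°
wrap1 = π − 2β = 156.4485°
wrap2 = π + 2β = 203.5515°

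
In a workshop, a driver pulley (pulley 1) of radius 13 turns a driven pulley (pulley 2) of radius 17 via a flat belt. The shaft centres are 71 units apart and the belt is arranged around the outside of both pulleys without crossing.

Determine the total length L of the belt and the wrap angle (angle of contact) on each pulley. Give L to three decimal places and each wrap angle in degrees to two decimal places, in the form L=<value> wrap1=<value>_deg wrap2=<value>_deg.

L=236.473 wrap1=173.54_deg wrap2=186.46_deg

open belt: β = asin((r2−r1)/C) = asin(4/71) = 3.2296°
wrap1 = π − 2β = 173.5407°
wrap2 = π + 2β = 186.4593°
tangent length = C·cosβ = 70.8872
L = r1·wrap1 + r2·wrap2 + 2·C·cosβ = 13·3.0289 + 17·3.2543 + 2·70.8872 = 236.4732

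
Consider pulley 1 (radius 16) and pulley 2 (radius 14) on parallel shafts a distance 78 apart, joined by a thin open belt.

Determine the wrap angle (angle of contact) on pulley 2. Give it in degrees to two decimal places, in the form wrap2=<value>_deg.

wrap2=177.06_deg

open belt: β = asin((r2−r1)/C) = asin(-2/78) = -1.4693°
wrap1 = π − 2β = 182.9386°
wrap2 = π + 2β = 177.0614°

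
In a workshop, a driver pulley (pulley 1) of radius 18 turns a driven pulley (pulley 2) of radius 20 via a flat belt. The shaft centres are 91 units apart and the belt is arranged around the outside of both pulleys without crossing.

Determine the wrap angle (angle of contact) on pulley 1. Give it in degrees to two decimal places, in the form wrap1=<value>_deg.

wrap1=177.48_deg

open belt: β = asin((r2−r1)/C) = asin(2/91) = 1.2593°
wrap1 = π − 2β = 177.4813°
wrap2 = π + 2β = 182.5187°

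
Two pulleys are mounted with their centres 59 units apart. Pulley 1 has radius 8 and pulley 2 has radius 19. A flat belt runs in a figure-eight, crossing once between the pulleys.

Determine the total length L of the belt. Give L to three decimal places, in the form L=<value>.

L=215.410

crossed belt: β = asin((r1+r2)/C) = asin(27/59) = 27.2341°
wrap1 = wrap2 = π + 2β = 234.4682°
tangent length = C·cosβ = 52.4595
L = (r1+r2)·wrap + 2·C·cosβ = 27·4.0922 + 2·52.4595 = 215.4095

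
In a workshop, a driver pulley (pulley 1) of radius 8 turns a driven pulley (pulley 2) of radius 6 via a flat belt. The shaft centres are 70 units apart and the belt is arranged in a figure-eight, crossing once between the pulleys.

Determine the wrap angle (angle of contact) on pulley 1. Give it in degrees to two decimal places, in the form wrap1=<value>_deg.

crossed belt: β = asin((r1+r2)/C) = asin(14/70) = 11.5370°
wrap1 = wrap2 = π + 2β = 203.0739°

wrap1=203.07_deg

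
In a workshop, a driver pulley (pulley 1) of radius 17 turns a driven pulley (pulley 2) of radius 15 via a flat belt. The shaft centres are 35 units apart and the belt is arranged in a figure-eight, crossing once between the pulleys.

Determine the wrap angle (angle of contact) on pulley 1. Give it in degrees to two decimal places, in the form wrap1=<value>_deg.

wrap1=312.21_deg

crossed belt: β = asin((r1+r2)/C) = asin(32/35) = 66.1045°
wrap1 = wrap2 = π + 2β = 312.2090°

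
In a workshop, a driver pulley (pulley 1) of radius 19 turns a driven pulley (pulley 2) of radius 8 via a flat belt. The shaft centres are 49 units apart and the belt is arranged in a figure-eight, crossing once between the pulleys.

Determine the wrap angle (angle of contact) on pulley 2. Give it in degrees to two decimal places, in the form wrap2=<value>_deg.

crossed belt: β = asin((r1+r2)/C) = asin(27/49) = 33.4370°
wrap1 = wrap2 = π + 2β = 246.8741°

wrap2=246.87_deg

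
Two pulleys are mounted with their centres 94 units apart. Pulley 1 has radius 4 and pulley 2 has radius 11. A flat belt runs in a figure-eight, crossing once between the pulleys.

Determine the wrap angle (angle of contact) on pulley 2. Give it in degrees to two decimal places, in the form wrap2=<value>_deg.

wrap2=198.36_deg

crossed belt: β = asin((r1+r2)/C) = asin(15/94) = 9.1822°
wrap1 = wrap2 = π + 2β = 198.3644°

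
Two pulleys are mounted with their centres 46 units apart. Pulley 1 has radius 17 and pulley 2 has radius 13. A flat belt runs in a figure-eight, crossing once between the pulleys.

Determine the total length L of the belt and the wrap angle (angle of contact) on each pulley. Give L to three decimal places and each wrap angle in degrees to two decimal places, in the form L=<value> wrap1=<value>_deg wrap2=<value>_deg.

crossed belt: β = asin((r1+r2)/C) = asin(30/46) = 40.7057°
wrap1 = wrap2 = π + 2β = 261.4114°
tangent length = C·cosβ = 34.8712
L = (r1+r2)·wrap + 2·C·cosβ = 30·4.5625 + 2·34.8712 = 206.6171

L=206.617 wrap1=261.41_deg wrap2=261.41_deg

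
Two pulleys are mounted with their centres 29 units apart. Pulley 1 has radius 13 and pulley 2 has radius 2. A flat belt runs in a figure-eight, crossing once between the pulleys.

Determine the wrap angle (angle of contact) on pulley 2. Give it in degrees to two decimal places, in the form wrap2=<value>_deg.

crossed belt: β = asin((r1+r2)/C) = asin(15/29) = 31.1474°
wrap1 = wrap2 = π + 2β = 242.2948°

wrap2=242.29_deg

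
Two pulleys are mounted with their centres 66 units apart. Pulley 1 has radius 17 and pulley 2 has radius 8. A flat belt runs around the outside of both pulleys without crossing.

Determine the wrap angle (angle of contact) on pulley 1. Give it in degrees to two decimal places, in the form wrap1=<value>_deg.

wrap1=195.67_deg

open belt: β = asin((r2−r1)/C) = asin(-9/66) = -7.8375°
wrap1 = π − 2β = 195.6750°
wrap2 = π + 2β = 164.3250°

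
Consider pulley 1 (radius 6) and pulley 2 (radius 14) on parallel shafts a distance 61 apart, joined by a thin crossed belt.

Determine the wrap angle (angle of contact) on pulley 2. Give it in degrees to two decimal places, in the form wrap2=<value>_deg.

wrap2=218.28_deg

crossed belt: β = asin((r1+r2)/C) = asin(20/61) = 19.1395°
wrap1 = wrap2 = π + 2β = 218.2789°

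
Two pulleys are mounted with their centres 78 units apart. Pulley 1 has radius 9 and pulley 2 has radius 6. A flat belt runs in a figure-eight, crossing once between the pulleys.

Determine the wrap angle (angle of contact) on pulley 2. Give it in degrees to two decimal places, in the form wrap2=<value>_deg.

wrap2=202.17_deg

crossed belt: β = asin((r1+r2)/C) = asin(15/78) = 11.0875°
wrap1 = wrap2 = π + 2β = 202.1750°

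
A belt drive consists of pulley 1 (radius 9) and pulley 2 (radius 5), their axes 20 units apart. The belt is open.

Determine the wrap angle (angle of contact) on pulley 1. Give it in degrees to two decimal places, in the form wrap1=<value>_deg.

wrap1=203.07_deg

open belt: β = asin((r2−r1)/C) = asin(-4/20) = -11.5370°
wrap1 = π − 2β = 203.0739°
wrap2 = π + 2β = 156.9261°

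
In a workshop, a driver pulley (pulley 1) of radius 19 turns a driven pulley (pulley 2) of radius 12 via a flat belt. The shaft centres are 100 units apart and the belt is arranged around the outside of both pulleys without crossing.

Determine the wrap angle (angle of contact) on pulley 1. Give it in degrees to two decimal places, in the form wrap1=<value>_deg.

open belt: β = asin((r2−r1)/C) = asin(-7/100) = -4.0140°
wrap1 = π − 2β = 188.0280°
wrap2 = π + 2β = 171.9720°

wrap1=188.03_deg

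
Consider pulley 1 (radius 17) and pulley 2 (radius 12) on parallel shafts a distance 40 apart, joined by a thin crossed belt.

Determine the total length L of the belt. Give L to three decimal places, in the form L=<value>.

L=193.246

crossed belt: β = asin((r1+r2)/C) = asin(29/40) = 46.4688°
wrap1 = wrap2 = π + 2β = 272.9377°
tangent length = C·cosβ = 27.5500
L = (r1+r2)·wrap + 2·C·cosβ = 29·4.7637 + 2·27.5500 = 193.2461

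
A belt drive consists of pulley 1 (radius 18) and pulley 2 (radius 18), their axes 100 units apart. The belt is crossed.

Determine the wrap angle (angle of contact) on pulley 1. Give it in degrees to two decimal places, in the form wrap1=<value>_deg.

wrap1=222.20_deg

crossed belt: β = asin((r1+r2)/C) = asin(36/100) = 21.1002°
wrap1 = wrap2 = π + 2β = 222.2004°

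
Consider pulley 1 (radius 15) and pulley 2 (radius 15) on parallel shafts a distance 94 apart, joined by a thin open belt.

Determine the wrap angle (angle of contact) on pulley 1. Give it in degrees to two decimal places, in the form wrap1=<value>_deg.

open belt: β = asin((r2−r1)/C) = asin(0/94) = 0.0000°
wrap1 = π − 2β = 180.0000°
wrap2 = π + 2β = 180.0000°

wrap1=180.00_deg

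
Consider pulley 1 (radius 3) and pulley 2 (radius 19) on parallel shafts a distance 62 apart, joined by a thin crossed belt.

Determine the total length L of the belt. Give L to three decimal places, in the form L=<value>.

L=201.007

crossed belt: β = asin((r1+r2)/C) = asin(22/62) = 20.7836°
wrap1 = wrap2 = π + 2β = 221.5671°
tangent length = C·cosβ = 57.9655
L = (r1+r2)·wrap + 2·C·cosβ = 22·3.8671 + 2·57.9655 = 201.0067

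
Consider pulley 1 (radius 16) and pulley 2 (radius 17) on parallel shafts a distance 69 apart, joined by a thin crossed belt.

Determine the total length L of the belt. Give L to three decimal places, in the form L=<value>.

crossed belt: β = asin((r1+r2)/C) = asin(33/69) = 28.5719°
wrap1 = wrap2 = π + 2β = 237.1438°
tangent length = C·cosβ = 60.5970
L = (r1+r2)·wrap + 2·C·cosβ = 33·4.1389 + 2·60.5970 = 257.7791

L=257.779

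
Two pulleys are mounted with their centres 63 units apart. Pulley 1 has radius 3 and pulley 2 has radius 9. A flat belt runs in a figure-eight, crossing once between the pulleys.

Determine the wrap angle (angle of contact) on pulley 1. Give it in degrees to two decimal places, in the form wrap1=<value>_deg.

crossed belt: β = asin((r1+r2)/C) = asin(12/63) = 10.9806°
wrap1 = wrap2 = π + 2β = 201.9612°

wrap1=201.96_deg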